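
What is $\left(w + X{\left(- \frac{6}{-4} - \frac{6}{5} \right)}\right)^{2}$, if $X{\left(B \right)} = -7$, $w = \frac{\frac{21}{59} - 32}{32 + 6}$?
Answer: $\frac{308388721}{5026564} \approx 61.352$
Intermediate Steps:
$w = - \frac{1867}{2242}$ ($w = \frac{21 \cdot \frac{1}{59} - 32}{38} = \left(\frac{21}{59} - 32\right) \frac{1}{38} = \left(- \frac{1867}{59}\right) \frac{1}{38} = - \frac{1867}{2242} \approx -0.83274$)
$\left(w + X{\left(- \frac{6}{-4} - \frac{6}{5} \right)}\right)^{2} = \left(- \frac{1867}{2242} - 7\right)^{2} = \left(- \frac{17561}{2242}\right)^{2} = \frac{308388721}{5026564}$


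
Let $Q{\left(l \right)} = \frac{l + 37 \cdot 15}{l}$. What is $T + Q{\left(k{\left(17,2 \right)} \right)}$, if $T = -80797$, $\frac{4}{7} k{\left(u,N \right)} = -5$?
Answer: $- \frac{566016}{7} \approx -80859.0$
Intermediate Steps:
$k{\left(u,N \right)} = - \frac{35}{4}$ ($k{\left(u,N \right)} = \frac{7}{4} \left(-5\right) = - \frac{35}{4}$)
$Q{\left(l \right)} = \frac{555 + l}{l}$ ($Q{\left(l \right)} = \frac{l + 555}{l} = \frac{555 + l}{l}$)
$T + Q{\left(k{\left(17,2 \right)} \right)} = -80797 + \frac{555 - \frac{35}{4}}{- \frac{35}{4}} = -80797 - \frac{437}{7} = - \frac{566016}{7}$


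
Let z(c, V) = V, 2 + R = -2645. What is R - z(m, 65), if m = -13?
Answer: -2712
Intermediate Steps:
R = -2647 (R = -2 - 2645 = -2647)
R - z(m, 65) = -2647 - 1*65 = -2647 - 65 = -2712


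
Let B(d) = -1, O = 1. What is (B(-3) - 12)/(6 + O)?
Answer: -13/7 ≈ -1.8571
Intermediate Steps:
(B(-3) - 12)/(6 + O) = (-1 - 12)/(6 + 1) = -13/7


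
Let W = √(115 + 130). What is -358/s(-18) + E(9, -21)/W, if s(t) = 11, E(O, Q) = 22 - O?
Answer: -358/11 + 13*√5/35 ≈ -31.715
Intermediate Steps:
W = 7*√5 (W = √245 = 7*√5 ≈ 15.652)
-358/s(-18) + E(9, -21)/W = -358/11 + (22 - 1*9)/((7*√5)) = -358*1/11 + (22 - 9)*(√5/35) = -358/11 + 13*(√5/35) = -358/11 + 13*√5/35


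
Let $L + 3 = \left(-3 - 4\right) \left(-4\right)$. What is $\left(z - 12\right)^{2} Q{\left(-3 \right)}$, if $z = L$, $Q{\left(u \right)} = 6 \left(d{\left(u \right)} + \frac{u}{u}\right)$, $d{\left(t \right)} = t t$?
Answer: $10140$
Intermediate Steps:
$d{\left(t \right)} = t^{2}$
$Q{\left(u \right)} = 6 + 6 u^{2}$ ($Q{\left(u \right)} = 6 \left(u^{2} + \frac{u}{u}\right) = 6 \left(u^{2} + 1\right) = 6 \left(1 + u^{2}\right) = 6 + 6 u^{2}$)
$L = 25$ ($L = -3 + \left(-3 - 4\right) \left(-4\right) = -3 - -28 = -3 + 28 = 25$)
$z = 25$
$\left(z - 12\right)^{2} Q{\left(-3 \right)} = \left(25 - 12\right)^{2} \left(6 + 6 \left(-3\right)^{2}\right) = 13^{2} \left(6 + 6 \cdot 9\right) = 169 \left(6 + 54\right) = 169 \cdot 60 = 10140$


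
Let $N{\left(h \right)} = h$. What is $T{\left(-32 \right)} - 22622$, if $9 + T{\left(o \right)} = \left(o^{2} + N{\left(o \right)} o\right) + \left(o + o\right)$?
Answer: $-20647$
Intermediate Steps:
$T{\left(o \right)} = -9 + 2 o + 2 o^{2}$ ($T{\left(o \right)} = -9 + \left(\left(o^{2} + o o\right) + \left(o + o\right)\right) = -9 + \left(\left(o^{2} + o^{2}\right) + 2 o\right) = -9 + \left(2 o^{2} + 2 o\right) = -9 + \left(2 o + 2 o^{2}\right) = -9 + 2 o + 2 o^{2}$)
$T{\left(-32 \right)} - 22622 = \left(-9 + 2 \left(-32\right) + 2 \left(-32\right)^{2}\right) - 22622 = \left(-9 - 64 + 2 \cdot 1024\right) - 22622 = \left(-9 - 64 + 2048\right) - 22622 = 1975 - 22622 = -20647$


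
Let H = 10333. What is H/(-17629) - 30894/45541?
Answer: -1015205479/802842289 ≈ -1.2645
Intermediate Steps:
H/(-17629) - 30894/45541 = 10333/(-17629) - 30894/45541 = 10333*(-1/17629) - 30894*1/45541 = -10333/17629 - 30894/45541 = -1015205479/802842289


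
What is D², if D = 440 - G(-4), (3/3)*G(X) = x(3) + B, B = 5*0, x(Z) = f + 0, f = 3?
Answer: 190969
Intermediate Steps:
x(Z) = 3 (x(Z) = 3 + 0 = 3)
B = 0
G(X) = 3 (G(X) = 3 + 0 = 3)
D = 437 (D = 440 - 1*3 = 440 - 3 = 437)
D² = 437² = 190969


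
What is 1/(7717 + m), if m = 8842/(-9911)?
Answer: 9911/76474345 ≈ 0.00012960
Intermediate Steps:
m = -8842/9911 (m = 8842*(-1/9911) = -8842/9911 ≈ -0.89214)
1/(7717 + m) = 1/(7717 - 8842/9911) = 1/(76474345/9911) = 9911/76474345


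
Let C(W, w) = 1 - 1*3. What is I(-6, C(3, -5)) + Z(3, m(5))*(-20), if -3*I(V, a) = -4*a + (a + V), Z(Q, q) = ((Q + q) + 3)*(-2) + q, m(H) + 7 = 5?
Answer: 200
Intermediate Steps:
m(H) = -2 (m(H) = -7 + 5 = -2)
C(W, w) = -2 (C(W, w) = 1 - 3 = -2)
Z(Q, q) = -6 - q - 2*Q (Z(Q, q) = (3 + Q + q)*(-2) + q = (-6 - 2*Q - 2*q) + q = -6 - q - 2*Q)
I(V, a) = a - V/3 (I(V, a) = -(-4*a + (a + V))/3 = -(-4*a + (V + a))/3 = -(V - 3*a)/3 = a - V/3)
I(-6, C(3, -5)) + Z(3, m(5))*(-20) = (-2 - ⅓*(-6)) + (-6 - 1*(-2) - 2*3)*(-20) = (-2 + 2) + (-6 + 2 - 6)*(-20) = 0 - 10*(-20) = 0 + 200 = 200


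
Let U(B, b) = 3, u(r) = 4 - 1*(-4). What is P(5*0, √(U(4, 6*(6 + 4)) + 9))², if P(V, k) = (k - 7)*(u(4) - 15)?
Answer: 2989 - 1372*√3 ≈ 612.63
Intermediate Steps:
u(r) = 8 (u(r) = 4 + 4 = 8)
P(V, k) = 49 - 7*k (P(V, k) = (k - 7)*(8 - 15) = (-7 + k)*(-7) = 49 - 7*k)
P(5*0, √(U(4, 6*(6 + 4)) + 9))² = (49 - 7*√(3 + 9))² = (49 - 14*√3)²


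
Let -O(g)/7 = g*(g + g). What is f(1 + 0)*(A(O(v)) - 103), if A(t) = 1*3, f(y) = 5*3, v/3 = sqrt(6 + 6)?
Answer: -1500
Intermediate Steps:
v = 6*sqrt(3) (v = 3*sqrt(6 + 6) = 3*sqrt(12) = 3*(2*sqrt(3)) = 6*sqrt(3) ≈ 10.392)
O(g) = -14*g**2 (O(g) = -7*g*(g + g) = -7*g*2*g = -14*g**2)
f(y) = 15
A(t) = 3
f(1 + 0)*(A(O(v)) - 103) = 15*(3 - 103) = 15*(-100) = -1500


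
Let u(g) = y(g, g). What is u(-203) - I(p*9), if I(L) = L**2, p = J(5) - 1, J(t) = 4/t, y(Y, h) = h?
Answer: -5156/25 ≈ -206.24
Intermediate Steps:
u(g) = g
p = -1/5 (p = 4/5 - 1 = -1/5 ≈ -0.20000)
u(-203) - I(p*9) = -203 - (-1/5*9)**2 = -203 - (-9/5)**2 = -203 - 1*81/25 = -203 - 81/25 = -5156/25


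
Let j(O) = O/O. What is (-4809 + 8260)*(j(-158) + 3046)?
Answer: 10515197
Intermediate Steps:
j(O) = 1
(-4809 + 8260)*(j(-158) + 3046) = (-4809 + 8260)*(1 + 3046) = 3451*3047 = 10515197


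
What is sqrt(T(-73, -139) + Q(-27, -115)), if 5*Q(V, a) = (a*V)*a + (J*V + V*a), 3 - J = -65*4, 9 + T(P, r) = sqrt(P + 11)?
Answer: sqrt(-1805580 + 25*I*sqrt(62))/5 ≈ 0.01465 + 268.74*I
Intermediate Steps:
T(P, r) = -9 + sqrt(11 + P) (T(P, r) = -9 + sqrt(P + 11) = -9 + sqrt(11 + P))
J = 263 (J = 3 - (-65)*4 = 3 - 1*(-260) = 3 + 260 = 263)
Q(V, a) = 263*V/5 + V*a/5 + V*a**2/5 (Q(V, a) = ((a*V)*a + (263*V + V*a))/5 = ((V*a)*a + (263*V + V*a))/5 = (V*a**2 + (263*V + V*a))/5 = (263*V + V*a + V*a**2)/5 = 263*V/5 + V*a/5 + V*a**2/5)
sqrt(T(-73, -139) + Q(-27, -115)) = sqrt((-9 + sqrt(11 - 73)) + (1/5)*(-27)*(263 - 115 + (-115)**2)) = sqrt((-9 + sqrt(-62)) + (1/5)*(-27)*(263 - 115 + 13225)) = sqrt((-9 + I*sqrt(62)) + (1/5)*(-27)*13373) = sqrt((-9 + I*sqrt(62)) - 361071/5) = sqrt(-361116/5 + I*sqrt(62))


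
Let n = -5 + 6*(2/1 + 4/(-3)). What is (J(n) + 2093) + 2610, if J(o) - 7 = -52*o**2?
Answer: 4658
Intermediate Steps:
n = -1 (n = -5 + 6*(2*1 + 4*(-1/3)) = -5 + 6*(2 - 4/3) = -5 + 6*(2/3) = -5 + 4 = -1)
J(o) = 7 - 52*o**2
(J(n) + 2093) + 2610 = ((7 - 52*(-1)**2) + 2093) + 2610 = ((7 - 52*1) + 2093) + 2610 = ((7 - 52) + 2093) + 2610 = (-45 + 2093) + 2610 = 2048 + 2610 = 4658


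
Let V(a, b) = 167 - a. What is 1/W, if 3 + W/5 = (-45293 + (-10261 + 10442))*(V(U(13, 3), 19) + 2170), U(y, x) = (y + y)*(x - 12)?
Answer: -1/579914775 ≈ -1.7244e-9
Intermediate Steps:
U(y, x) = 2*y*(-12 + x) (U(y, x) = (2*y)*(-12 + x) = 2*y*(-12 + x))
W = -579914775 (W = -15 + 5*((-45293 + (-10261 + 10442))*((167 - 2*13*(-12 + 3)) + 2170)) = -15 + 5*((-45293 + 181)*((167 - 2*13*(-9)) + 2170)) = -15 + 5*(-45112*((167 - 1*(-234)) + 2170)) = -15 + 5*(-45112*((167 + 234) + 2170)) = -15 + 5*(-45112*(401 + 2170)) = -15 + 5*(-45112*2571) = -15 + 5*(-115982952) = -15 - 579914760 = -579914775)
1/W = 1/(-579914775) = -1/579914775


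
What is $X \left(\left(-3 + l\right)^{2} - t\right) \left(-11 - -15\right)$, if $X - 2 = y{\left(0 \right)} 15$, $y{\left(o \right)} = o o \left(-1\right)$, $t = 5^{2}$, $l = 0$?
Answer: $-128$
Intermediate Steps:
$t = 25$
$y{\left(o \right)} = - o^{2}$ ($y{\left(o \right)} = o^{2} \left(-1\right) = - o^{2}$)
$X = 2$ ($X = 2 + - 0^{2} \cdot 15 = 2 + \left(-1\right) 0 \cdot 15 = 2 + 0 \cdot 15 = 2 + 0 = 2$)
$X \left(\left(-3 + l\right)^{2} - t\right) \left(-11 - -15\right) = 2 \left(\left(-3 + 0\right)^{2} - 25\right) \left(-11 - -15\right) = 2 \left(\left(-3\right)^{2} - 25\right) \left(-11 + 15\right) = 2 \left(9 - 25\right) 4 = 2 \left(-16\right) 4 = \left(-32\right) 4 = -128$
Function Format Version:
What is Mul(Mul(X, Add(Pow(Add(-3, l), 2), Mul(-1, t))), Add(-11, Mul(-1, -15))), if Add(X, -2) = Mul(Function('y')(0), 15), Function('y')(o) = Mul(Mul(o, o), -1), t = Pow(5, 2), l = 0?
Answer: -128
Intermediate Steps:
t = 25
Function('y')(o) = Mul(-1, Pow(o, 2)) (Function('y')(o) = Mul(Pow(o, 2), -1) = Mul(-1, Pow(o, 2)))
X = 2 (X = Add(2, Mul(Mul(-1, Pow(0, 2)), 15)) = Add(2, Mul(Mul(-1, 0), 15)) = Add(2, Mul(0, 15)) = Add(2, 0) = 2)
Mul(Mul(X, Add(Pow(Add(-3, l), 2), Mul(-1, t))), Add(-11, Mul(-1, -15))) = Mul(Mul(2, Add(Pow(Add(-3, 0), 2), Mul(-1, 25))), Add(-11, Mul(-1, -15))) = Mul(Mul(2, Add(Pow(-3, 2), -25)), Add(-11, 15)) = Mul(Mul(2, Add(9, -25)), 4) = Mul(Mul(2, -16), 4) = Mul(-32, 4) = -128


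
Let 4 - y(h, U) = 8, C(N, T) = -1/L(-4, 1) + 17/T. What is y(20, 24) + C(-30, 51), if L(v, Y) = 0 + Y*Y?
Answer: -14/3 ≈ -4.6667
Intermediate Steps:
L(v, Y) = Y² (L(v, Y) = 0 + Y² = Y²)
C(N, T) = -1 + 17/T (C(N, T) = -1/(1²) + 17/T = -1/1 + 17/T = -1*1 + 17/T = -1 + 17/T)
y(h, U) = -4 (y(h, U) = 4 - 1*8 = 4 - 8 = -4)
y(20, 24) + C(-30, 51) = -4 + (17 - 1*51)/51 = -4 + (17 - 51)/51 = -4 + (1/51)*(-34) = -4 - ⅔ = -14/3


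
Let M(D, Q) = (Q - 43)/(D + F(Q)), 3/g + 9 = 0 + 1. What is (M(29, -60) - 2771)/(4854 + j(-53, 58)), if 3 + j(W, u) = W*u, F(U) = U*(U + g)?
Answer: -20236819/12977431 ≈ -1.5594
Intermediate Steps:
g = -3/8 (g = 3/(-9 + (0 + 1)) = 3/(-9 + 1) = 3/(-8) = 3*(-1/8) = -3/8 ≈ -0.37500)
F(U) = U*(-3/8 + U) (F(U) = U*(U - 3/8) = U*(-3/8 + U))
j(W, u) = -3 + W*u
M(D, Q) = (-43 + Q)/(D + Q*(-3 + 8*Q)/8) (M(D, Q) = (Q - 43)/(D + Q*(-3 + 8*Q)/8) = (-43 + Q)/(D + Q*(-3 + 8*Q)/8))
(M(29, -60) - 2771)/(4854 + j(-53, 58)) = (8*(-43 - 60)/(8*29 - 60*(-3 + 8*(-60))) - 2771)/(4854 + (-3 - 53*58)) = (8*(-103)/(232 - 60*(-3 - 480)) - 2771)/(4854 + (-3 - 3074)) = (8*(-103)/(232 - 60*(-483)) - 2771)/(4854 - 3077) = (8*(-103)/(232 + 28980) - 2771)/1777 = (8*(-103)/29212 - 2771)*(1/1777) = (8*(1/29212)*(-103) - 2771)*(1/1777) = (-206/7303 - 2771)*(1/1777) = -20236819/7303*1/1777 = -20236819/12977431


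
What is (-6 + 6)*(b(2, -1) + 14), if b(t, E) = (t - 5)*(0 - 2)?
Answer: 0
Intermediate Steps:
b(t, E) = 10 - 2*t (b(t, E) = (-5 + t)*(-2) = 10 - 2*t)
(-6 + 6)*(b(2, -1) + 14) = (-6 + 6)*((10 - 2*2) + 14) = 0*((10 - 4) + 14) = 0*(6 + 14) = 0*20 = 0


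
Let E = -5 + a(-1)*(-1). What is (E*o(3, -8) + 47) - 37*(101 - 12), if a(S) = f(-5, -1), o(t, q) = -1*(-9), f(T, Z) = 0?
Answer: -3291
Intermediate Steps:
o(t, q) = 9
a(S) = 0
E = -5 (E = -5 + 0*(-1) = -5 + 0 = -5)
(E*o(3, -8) + 47) - 37*(101 - 12) = (-5*9 + 47) - 37*(101 - 12) = (-45 + 47) - 37*89 = 2 - 1*3293 = 2 - 3293 = -3291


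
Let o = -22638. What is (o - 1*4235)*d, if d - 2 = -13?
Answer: 295603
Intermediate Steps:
d = -11 (d = 2 - 13 = -11)
(o - 1*4235)*d = (-22638 - 1*4235)*(-11) = (-22638 - 4235)*(-11) = -26873*(-11) = 295603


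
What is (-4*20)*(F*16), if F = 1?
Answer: -1280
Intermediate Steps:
(-4*20)*(F*16) = (-4*20)*(1*16) = -80*16 = -1280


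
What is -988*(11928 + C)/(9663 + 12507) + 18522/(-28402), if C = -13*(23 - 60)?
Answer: -87155441431/157418085 ≈ -553.66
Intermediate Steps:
C = 481 (C = -13*(-37) = 481)
-988*(11928 + C)/(9663 + 12507) + 18522/(-28402) = -988*(11928 + 481)/(9663 + 12507) + 18522/(-28402) = -988/(22170/12409) + 18522*(-1/28402) = -988/(22170*(1/12409)) - 9261/14201 = -988/22170/12409 - 9261/14201 = -988*12409/22170 - 9261/14201 = -6130046/11085 - 9261/14201 = -87155441431/157418085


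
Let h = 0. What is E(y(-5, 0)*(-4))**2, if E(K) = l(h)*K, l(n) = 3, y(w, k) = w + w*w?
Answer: 57600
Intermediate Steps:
y(w, k) = w + w**2
E(K) = 3*K
E(y(-5, 0)*(-4))**2 = (3*(-5*(1 - 5)*(-4)))**2 = (3*(-5*(-4)*(-4)))**2 = (3*(20*(-4)))**2 = (3*(-80))**2 = (-240)**2 = 57600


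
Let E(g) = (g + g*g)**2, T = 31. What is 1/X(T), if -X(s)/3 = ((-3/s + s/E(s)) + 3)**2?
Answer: -1007681536/25480949763 ≈ -0.039546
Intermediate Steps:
E(g) = (g + g**2)**2
X(s) = -3*(3 - 3/s + 1/(s*(1 + s)**2))**2 (X(s) = -3*((-3/s + s/((s**2*(1 + s)**2))) + 3)**2 = -3*((-3/s + s*(1/(s**2*(1 + s)**2))) + 3)**2 = -3*((-3/s + 1/(s*(1 + s)**2)) + 3)**2 = -3*(3 - 3/s + 1/(s*(1 + s)**2))**2)
1/X(T) = 1/(-3*(1 - 3*(1 + 31)**2 + 3*31*(1 + 31)**2)**2/(31**2*(1 + 31)**4)) = 1/(-3*1/961*(1 - 3*32**2 + 3*31*32**2)**2/32**4) = 1/(-3*1/961*1/1048576*(1 - 3*1024 + 3*31*1024)**2) = 1/(-3*1/961*1/1048576*(1 - 3072 + 95232)**2) = 1/(-3*1/961*1/1048576*92161**2) = 1/(-3*1/961*1/1048576*8493649921) = 1/(-25480949763/1007681536) = -1007681536/25480949763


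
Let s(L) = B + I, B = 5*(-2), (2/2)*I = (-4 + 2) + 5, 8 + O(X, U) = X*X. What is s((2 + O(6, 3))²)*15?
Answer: -105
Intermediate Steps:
O(X, U) = -8 + X² (O(X, U) = -8 + X*X = -8 + X²)
I = 3 (I = (-4 + 2) + 5 = -2 + 5 = 3)
B = -10
s(L) = -7 (s(L) = -10 + 3 = -7)
s((2 + O(6, 3))²)*15 = -7*15 = -105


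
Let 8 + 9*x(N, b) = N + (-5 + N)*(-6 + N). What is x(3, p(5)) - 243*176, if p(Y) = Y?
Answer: -384911/9 ≈ -42768.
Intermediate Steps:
x(N, b) = -8/9 + N/9 + (-6 + N)*(-5 + N)/9 (x(N, b) = -8/9 + (N + (-5 + N)*(-6 + N))/9 = -8/9 + (N + (-6 + N)*(-5 + N))/9 = -8/9 + (N/9 + (-6 + N)*(-5 + N)/9) = -8/9 + N/9 + (-6 + N)*(-5 + N)/9)
x(3, p(5)) - 243*176 = (22/9 - 10/9*3 + (⅑)*3²) - 243*176 = (22/9 - 10/3 + (⅑)*9) - 42768 = (22/9 - 10/3 + 1) - 42768 = ⅑ - 42768 = -384911/9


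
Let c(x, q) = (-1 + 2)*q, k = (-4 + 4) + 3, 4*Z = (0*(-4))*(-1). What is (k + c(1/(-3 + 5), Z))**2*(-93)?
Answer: -837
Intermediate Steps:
Z = 0 (Z = ((0*(-4))*(-1))/4 = (0*(-1))/4 = (1/4)*0 = 0)
k = 3 (k = 0 + 3 = 3)
c(x, q) = q (c(x, q) = 1*q = q)
(k + c(1/(-3 + 5), Z))**2*(-93) = (3 + 0)**2*(-93) = 3**2*(-93) = 9*(-93) = -837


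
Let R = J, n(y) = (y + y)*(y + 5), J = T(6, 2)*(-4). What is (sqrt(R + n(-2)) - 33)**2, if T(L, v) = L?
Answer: 1053 - 396*I ≈ 1053.0 - 396.0*I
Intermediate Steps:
J = -24 (J = 6*(-4) = -24)
n(y) = 2*y*(5 + y) (n(y) = (2*y)*(5 + y) = 2*y*(5 + y))
R = -24
(sqrt(R + n(-2)) - 33)**2 = (sqrt(-24 + 2*(-2)*(5 - 2)) - 33)**2 = (sqrt(-24 + 2*(-2)*3) - 33)**2 = (sqrt(-24 - 12) - 33)**2 = (sqrt(-36) - 33)**2 = (6*I - 33)**2 = (-33 + 6*I)**2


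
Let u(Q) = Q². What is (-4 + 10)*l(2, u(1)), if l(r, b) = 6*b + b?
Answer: 42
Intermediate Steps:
l(r, b) = 7*b
(-4 + 10)*l(2, u(1)) = (-4 + 10)*(7*1²) = 6*(7*1) = 6*7 = 42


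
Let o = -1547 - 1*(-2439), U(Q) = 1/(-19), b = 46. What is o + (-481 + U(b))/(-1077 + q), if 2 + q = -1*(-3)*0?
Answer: 18296032/20501 ≈ 892.45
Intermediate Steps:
q = -2 (q = -2 - 1*(-3)*0 = -2 + 3*0 = -2 + 0 = -2)
U(Q) = -1/19
o = 892 (o = -1547 + 2439 = 892)
o + (-481 + U(b))/(-1077 + q) = 892 + (-481 - 1/19)/(-1077 - 2) = 892 - 9140/19/(-1079) = 892 - 9140/19*(-1/1079) = 892 + 9140/20501 = 18296032/20501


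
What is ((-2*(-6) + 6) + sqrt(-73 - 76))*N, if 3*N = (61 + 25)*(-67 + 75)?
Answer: 4128 + 688*I*sqrt(149)/3 ≈ 4128.0 + 2799.4*I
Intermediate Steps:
N = 688/3 (N = ((61 + 25)*(-67 + 75))/3 = (86*8)/3 = (1/3)*688 = 688/3 ≈ 229.33)
((-2*(-6) + 6) + sqrt(-73 - 76))*N = ((-2*(-6) + 6) + sqrt(-73 - 76))*(688/3) = ((12 + 6) + sqrt(-149))*(688/3) = (18 + I*sqrt(149))*(688/3) = 4128 + 688*I*sqrt(149)/3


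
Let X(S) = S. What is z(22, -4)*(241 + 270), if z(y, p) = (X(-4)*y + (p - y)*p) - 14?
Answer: 1022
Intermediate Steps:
z(y, p) = -14 - 4*y + p*(p - y) (z(y, p) = (-4*y + (p - y)*p) - 14 = (-4*y + p*(p - y)) - 14 = -14 - 4*y + p*(p - y))
z(22, -4)*(241 + 270) = (-14 + (-4)² - 4*22 - 1*(-4)*22)*(241 + 270) = (-14 + 16 - 88 + 88)*511 = 2*511 = 1022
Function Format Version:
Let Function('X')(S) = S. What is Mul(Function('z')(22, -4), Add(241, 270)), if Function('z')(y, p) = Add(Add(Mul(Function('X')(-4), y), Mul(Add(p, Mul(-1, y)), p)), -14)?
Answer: 1022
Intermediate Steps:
Function('z')(y, p) = Add(-14, Mul(-4, y), Mul(p, Add(p, Mul(-1, y)))) (Function('z')(y, p) = Add(Add(Mul(-4, y), Mul(Add(p, Mul(-1, y)), p)), -14) = Add(Add(Mul(-4, y), Mul(p, Add(p, Mul(-1, y)))), -14) = Add(-14, Mul(-4, y), Mul(p, Add(p, Mul(-1, y)))))
Mul(Function('z')(22, -4), Add(241, 270)) = Mul(Add(-14, Pow(-4, 2), Mul(-4, 22), Mul(-1, -4, 22)), Add(241, 270)) = Mul(Add(-14, 16, -88, 88), 511) = Mul(2, 511) = 1022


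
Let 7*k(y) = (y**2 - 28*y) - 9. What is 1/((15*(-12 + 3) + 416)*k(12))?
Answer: -7/56481 ≈ -0.00012394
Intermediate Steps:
k(y) = -9/7 - 4*y + y**2/7 (k(y) = ((y**2 - 28*y) - 9)/7 = (-9 + y**2 - 28*y)/7 = -9/7 - 4*y + y**2/7)
1/((15*(-12 + 3) + 416)*k(12)) = 1/((15*(-12 + 3) + 416)*(-9/7 - 4*12 + (1/7)*12**2)) = 1/((15*(-9) + 416)*(-9/7 - 48 + (1/7)*144)) = 1/((-135 + 416)*(-9/7 - 48 + 144/7)) = 1/(281*(-201/7)) = (1/281)*(-7/201) = -7/56481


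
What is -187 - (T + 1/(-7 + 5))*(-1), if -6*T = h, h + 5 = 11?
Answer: -377/2 ≈ -188.50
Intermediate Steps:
h = 6 (h = -5 + 11 = 6)
T = -1 (T = -⅙*6 = -1)
-187 - (T + 1/(-7 + 5))*(-1) = -187 - (-1 + 1/(-7 + 5))*(-1) = -187 - (-1 + 1/(-2))*(-1) = -187 - (-1 - ½)*(-1) = -187 - (-3)*(-1)/2 = -187 - 1*3/2 = -187 - 3/2 = -377/2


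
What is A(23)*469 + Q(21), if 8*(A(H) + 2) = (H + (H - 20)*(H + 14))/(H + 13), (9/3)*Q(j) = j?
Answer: -102641/144 ≈ -712.79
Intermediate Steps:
Q(j) = j/3
A(H) = -2 + (H + (-20 + H)*(14 + H))/(8*(13 + H)) (A(H) = -2 + ((H + (H - 20)*(H + 14))/(H + 13))/8 = -2 + ((H + (-20 + H)*(14 + H))/(13 + H))/8 = -2 + (H + (-20 + H)*(14 + H))/(8*(13 + H)))
A(23)*469 + Q(21) = ((-488 + 23² - 21*23)/(8*(13 + 23)))*469 + (⅓)*21 = ((⅛)*(-488 + 529 - 483)/36)*469 + 7 = ((⅛)*(1/36)*(-442))*469 + 7 = -221/144*469 + 7 = -103649/144 + 7 = -102641/144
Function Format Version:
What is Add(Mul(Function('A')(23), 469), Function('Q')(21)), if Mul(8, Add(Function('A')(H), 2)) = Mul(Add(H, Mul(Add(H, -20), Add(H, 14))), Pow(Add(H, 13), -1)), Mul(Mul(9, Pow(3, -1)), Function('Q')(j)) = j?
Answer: Rational(-102641, 144) ≈ -712.79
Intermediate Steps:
Function('Q')(j) = Mul(Rational(1, 3), j)
Function('A')(H) = Add(-2, Mul(Rational(1, 8), Pow(Add(13, H), -1), Add(H, Mul(Add(-20, H), Add(14, H))))) (Function('A')(H) = Add(-2, Mul(Rational(1, 8), Mul(Add(H, Mul(Add(H, -20), Add(H, 14))), Pow(Add(H, 13), -1)))) = Add(-2, Mul(Rational(1, 8), Mul(Add(H, Mul(Add(-20, H), Add(14, H))), Pow(Add(13, H), -1)))) = Add(-2, Mul(Rational(1, 8), Mul(Pow(Add(13, H), -1), Add(H, Mul(Add(-20, H), Add(14, H)))))) = Add(-2, Mul(Rational(1, 8), Pow(Add(13, H), -1), Add(H, Mul(Add(-20, H), Add(14, H))))))
Add(Mul(Function('A')(23), 469), Function('Q')(21)) = Add(Mul(Mul(Rational(1, 8), Pow(Add(13, 23), -1), Add(-488, Pow(23, 2), Mul(-21, 23))), 469), Mul(Rational(1, 3), 21)) = Add(Mul(Mul(Rational(1, 8), Pow(36, -1), Add(-488, 529, -483)), 469), 7) = Add(Mul(Mul(Rational(1, 8), Rational(1, 36), -442), 469), 7) = Add(Mul(Rational(-221, 144), 469), 7) = Add(Rational(-103649, 144), 7) = Rational(-102641, 144)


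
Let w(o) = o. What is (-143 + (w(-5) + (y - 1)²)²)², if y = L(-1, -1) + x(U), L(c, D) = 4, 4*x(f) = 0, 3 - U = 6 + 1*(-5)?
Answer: 16129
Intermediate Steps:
U = 2 (U = 3 - (6 + 1*(-5)) = 3 - (6 - 5) = 3 - 1*1 = 3 - 1 = 2)
x(f) = 0 (x(f) = (¼)*0 = 0)
y = 4 (y = 4 + 0 = 4)
(-143 + (w(-5) + (y - 1)²)²)² = (-143 + (-5 + (4 - 1)²)²)² = (-143 + (-5 + 3²)²)² = (-143 + (-5 + 9)²)² = (-143 + 4²)² = (-143 + 16)² = (-127)² = 16129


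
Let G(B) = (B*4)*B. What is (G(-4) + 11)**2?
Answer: 5625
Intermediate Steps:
G(B) = 4*B**2 (G(B) = (4*B)*B = 4*B**2)
(G(-4) + 11)**2 = (4*(-4)**2 + 11)**2 = (4*16 + 11)**2 = (64 + 11)**2 = 75**2 = 5625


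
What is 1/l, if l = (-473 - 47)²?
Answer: 1/270400 ≈ 3.6982e-6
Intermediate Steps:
l = 270400 (l = (-520)² = 270400)
1/l = 1/270400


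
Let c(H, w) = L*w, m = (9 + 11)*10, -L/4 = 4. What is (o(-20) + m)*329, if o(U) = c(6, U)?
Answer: 171080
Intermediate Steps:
L = -16 (L = -4*4 = -16)
m = 200 (m = 20*10 = 200)
c(H, w) = -16*w
o(U) = -16*U
(o(-20) + m)*329 = (-16*(-20) + 200)*329 = (320 + 200)*329 = 520*329 = 171080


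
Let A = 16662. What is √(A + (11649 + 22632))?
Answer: √50943 ≈ 225.71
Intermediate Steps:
√(A + (11649 + 22632)) = √(16662 + (11649 + 22632)) = √(16662 + 34281) = √50943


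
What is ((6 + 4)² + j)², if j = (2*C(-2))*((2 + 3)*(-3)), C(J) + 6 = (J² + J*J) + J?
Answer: 10000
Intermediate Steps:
C(J) = -6 + J + 2*J² (C(J) = -6 + ((J² + J*J) + J) = -6 + ((J² + J²) + J) = -6 + (2*J² + J) = -6 + (J + 2*J²) = -6 + J + 2*J²)
j = 0 (j = (2*(-6 - 2 + 2*(-2)²))*((2 + 3)*(-3)) = (2*(-6 - 2 + 2*4))*(5*(-3)) = (2*(-6 - 2 + 8))*(-15) = (2*0)*(-15) = 0*(-15) = 0)
((6 + 4)² + j)² = ((6 + 4)² + 0)² = (10² + 0)² = (100 + 0)² = 100² = 10000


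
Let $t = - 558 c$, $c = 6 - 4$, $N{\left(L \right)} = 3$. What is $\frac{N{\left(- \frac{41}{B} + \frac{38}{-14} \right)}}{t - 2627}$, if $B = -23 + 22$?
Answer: $- \frac{3}{3743} \approx -0.0008015$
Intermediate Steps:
$B = -1$
$c = 2$
$t = -1116$ ($t = \left(-558\right) 2 = -1116$)
$\frac{N{\left(- \frac{41}{B} + \frac{38}{-14} \right)}}{t - 2627} = \frac{3}{-1116 - 2627} = \frac{3}{-3743} = 3 \left(- \frac{1}{3743}\right) = - \frac{3}{3743}$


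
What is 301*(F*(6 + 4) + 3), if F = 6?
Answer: 18963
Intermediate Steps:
301*(F*(6 + 4) + 3) = 301*(6*(6 + 4) + 3) = 301*(6*10 + 3) = 301*(60 + 3) = 301*63 = 18963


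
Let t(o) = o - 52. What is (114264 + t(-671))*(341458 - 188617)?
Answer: 17353719981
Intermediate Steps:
t(o) = -52 + o
(114264 + t(-671))*(341458 - 188617) = (114264 + (-52 - 671))*(341458 - 188617) = (114264 - 723)*152841 = 113541*152841 = 17353719981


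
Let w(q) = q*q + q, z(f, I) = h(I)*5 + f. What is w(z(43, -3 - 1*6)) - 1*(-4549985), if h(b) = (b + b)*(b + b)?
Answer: 7317217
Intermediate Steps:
h(b) = 4*b**2 (h(b) = (2*b)*(2*b) = 4*b**2)
z(f, I) = f + 20*I**2 (z(f, I) = (4*I**2)*5 + f = 20*I**2 + f = f + 20*I**2)
w(q) = q + q**2 (w(q) = q**2 + q = q + q**2)
w(z(43, -3 - 1*6)) - 1*(-4549985) = (43 + 20*(-3 - 1*6)**2)*(1 + (43 + 20*(-3 - 1*6)**2)) - 1*(-4549985) = (43 + 20*(-3 - 6)**2)*(1 + (43 + 20*(-3 - 6)**2)) + 4549985 = (43 + 20*(-9)**2)*(1 + (43 + 20*(-9)**2)) + 4549985 = (43 + 20*81)*(1 + (43 + 20*81)) + 4549985 = (43 + 1620)*(1 + (43 + 1620)) + 4549985 = 1663*(1 + 1663) + 4549985 = 1663*1664 + 4549985 = 2767232 + 4549985 = 7317217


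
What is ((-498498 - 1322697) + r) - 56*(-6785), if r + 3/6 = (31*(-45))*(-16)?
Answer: -2837831/2 ≈ -1.4189e+6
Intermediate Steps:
r = 44639/2 (r = -½ + (31*(-45))*(-16) = -½ - 1395*(-16) = -½ + 22320 = 44639/2 ≈ 22320.)
((-498498 - 1322697) + r) - 56*(-6785) = ((-498498 - 1322697) + 44639/2) - 56*(-6785) = (-1821195 + 44639/2) + 379960 = -3597751/2 + 379960 = -2837831/2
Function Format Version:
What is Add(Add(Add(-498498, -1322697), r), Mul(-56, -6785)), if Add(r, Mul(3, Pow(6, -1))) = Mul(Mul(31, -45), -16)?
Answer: Rational(-2837831, 2) ≈ -1.4189e+6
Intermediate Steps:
r = Rational(44639, 2) (r = Add(Rational(-1, 2), Mul(Mul(31, -45), -16)) = Add(Rational(-1, 2), Mul(-1395, -16)) = Add(Rational(-1, 2), 22320) = Rational(44639, 2) ≈ 22320.)
Add(Add(Add(-498498, -1322697), r), Mul(-56, -6785)) = Add(Add(Add(-498498, -1322697), Rational(44639, 2)), Mul(-56, -6785)) = Add(Add(-1821195, Rational(44639, 2)), 379960) = Add(Rational(-3597751, 2), 379960) = Rational(-2837831, 2)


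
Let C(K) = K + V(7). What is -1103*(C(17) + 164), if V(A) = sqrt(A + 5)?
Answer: -199643 - 2206*sqrt(3) ≈ -2.0346e+5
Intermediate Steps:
V(A) = sqrt(5 + A)
C(K) = K + 2*sqrt(3) (C(K) = K + sqrt(5 + 7) = K + sqrt(12) = K + 2*sqrt(3))
-1103*(C(17) + 164) = -1103*((17 + 2*sqrt(3)) + 164) = -1103*(181 + 2*sqrt(3)) = -199643 - 2206*sqrt(3)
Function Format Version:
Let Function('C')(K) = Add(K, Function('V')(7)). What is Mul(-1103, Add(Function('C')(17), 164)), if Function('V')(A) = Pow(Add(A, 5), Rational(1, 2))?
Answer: Add(-199643, Mul(-2206, Pow(3, Rational(1, 2)))) ≈ -2.0346e+5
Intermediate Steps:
Function('V')(A) = Pow(Add(5, A), Rational(1, 2))
Function('C')(K) = Add(K, Mul(2, Pow(3, Rational(1, 2)))) (Function('C')(K) = Add(K, Pow(Add(5, 7), Rational(1, 2))) = Add(K, Pow(12, Rational(1, 2))) = Add(K, Mul(2, Pow(3, Rational(1, 2)))))
Mul(-1103, Add(Function('C')(17), 164)) = Mul(-1103, Add(Add(17, Mul(2, Pow(3, Rational(1, 2)))), 164)) = Mul(-1103, Add(181, Mul(2, Pow(3, Rational(1, 2))))) = Add(-199643, Mul(-2206, Pow(3, Rational(1, 2))))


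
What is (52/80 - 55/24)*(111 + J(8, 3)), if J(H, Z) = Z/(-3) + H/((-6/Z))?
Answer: -10441/60 ≈ -174.02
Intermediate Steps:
J(H, Z) = -Z/3 - H*Z/6 (J(H, Z) = Z*(-⅓) + H*(-Z/6) = -Z/3 - H*Z/6)
(52/80 - 55/24)*(111 + J(8, 3)) = (52/80 - 55/24)*(111 - ⅙*3*(2 + 8)) = (52*(1/80) - 55*1/24)*(111 - ⅙*3*10) = (13/20 - 55/24)*(111 - 5) = -197/120*106 = -10441/60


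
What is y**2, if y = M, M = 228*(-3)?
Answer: 467856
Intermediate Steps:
M = -684
y = -684
y**2 = (-684)**2 = 467856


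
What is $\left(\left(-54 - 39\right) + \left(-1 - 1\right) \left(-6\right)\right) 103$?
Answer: $-8343$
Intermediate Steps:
$\left(\left(-54 - 39\right) + \left(-1 - 1\right) \left(-6\right)\right) 103 = \left(\left(-54 - 39\right) - -12\right) 103 = \left(-93 + 12\right) 103 = \left(-81\right) 103 = -8343$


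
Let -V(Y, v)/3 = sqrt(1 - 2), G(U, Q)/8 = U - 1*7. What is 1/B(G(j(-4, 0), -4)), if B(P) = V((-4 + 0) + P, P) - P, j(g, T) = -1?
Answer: 64/4105 + 3*I/4105 ≈ 0.015591 + 0.00073082*I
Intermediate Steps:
G(U, Q) = -56 + 8*U (G(U, Q) = 8*(U - 1*7) = 8*(U - 7) = 8*(-7 + U) = -56 + 8*U)
V(Y, v) = -3*I (V(Y, v) = -3*sqrt(1 - 2) = -3*I)
B(P) = -P - 3*I (B(P) = -3*I - P = -P - 3*I)
1/B(G(j(-4, 0), -4)) = 1/(-(-56 + 8*(-1)) - 3*I) = 1/(-(-56 - 8) - 3*I) = 1/(-1*(-64) - 3*I) = 1/(64 - 3*I) = (64 + 3*I)/4105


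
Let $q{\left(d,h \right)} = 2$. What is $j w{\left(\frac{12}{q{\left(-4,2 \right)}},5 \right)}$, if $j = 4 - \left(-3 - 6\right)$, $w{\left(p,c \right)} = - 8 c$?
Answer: $-520$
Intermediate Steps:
$j = 13$ ($j = 4 - \left(-3 - 6\right) = 4 - -9 = 4 + 9 = 13$)
$j w{\left(\frac{12}{q{\left(-4,2 \right)}},5 \right)} = 13 \left(\left(-8\right) 5\right) = 13 \left(-40\right) = -520$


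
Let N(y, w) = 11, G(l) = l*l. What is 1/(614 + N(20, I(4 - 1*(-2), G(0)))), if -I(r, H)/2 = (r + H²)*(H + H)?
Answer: 1/625 ≈ 0.0016000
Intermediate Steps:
G(l) = l²
I(r, H) = -4*H*(r + H²) (I(r, H) = -2*(r + H²)*(H + H) = -2*(r + H²)*2*H = -4*H*(r + H²))
1/(614 + N(20, I(4 - 1*(-2), G(0)))) = 1/(614 + 11) = 1/625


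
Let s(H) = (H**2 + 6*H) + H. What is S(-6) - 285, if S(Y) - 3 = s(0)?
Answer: -282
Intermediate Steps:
s(H) = H**2 + 7*H
S(Y) = 3 (S(Y) = 3 + 0*(7 + 0) = 3 + 0*7 = 3 + 0 = 3)
S(-6) - 285 = 3 - 285 = -282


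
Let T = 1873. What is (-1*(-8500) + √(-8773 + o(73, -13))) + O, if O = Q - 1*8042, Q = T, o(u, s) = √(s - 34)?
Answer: 2331 + √(-8773 + I*√47) ≈ 2331.0 + 93.664*I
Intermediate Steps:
o(u, s) = √(-34 + s)
Q = 1873
O = -6169 (O = 1873 - 1*8042 = 1873 - 8042 = -6169)
(-1*(-8500) + √(-8773 + o(73, -13))) + O = (-1*(-8500) + √(-8773 + √(-34 - 13))) - 6169 = (8500 + √(-8773 + √(-47))) - 6169 = (8500 + √(-8773 + I*√47)) - 6169 = 2331 + √(-8773 + I*√47)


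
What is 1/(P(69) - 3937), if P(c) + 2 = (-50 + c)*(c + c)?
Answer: -1/1317 ≈ -0.00075930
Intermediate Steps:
P(c) = -2 + 2*c*(-50 + c) (P(c) = -2 + (-50 + c)*(c + c) = -2 + (-50 + c)*(2*c) = -2 + 2*c*(-50 + c))
1/(P(69) - 3937) = 1/((-2 - 100*69 + 2*69²) - 3937) = 1/((-2 - 6900 + 2*4761) - 3937) = 1/((-2 - 6900 + 9522) - 3937) = 1/(2620 - 3937) = 1/(-1317) = -1/1317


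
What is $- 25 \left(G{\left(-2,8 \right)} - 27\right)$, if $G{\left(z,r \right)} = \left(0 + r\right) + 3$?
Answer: $400$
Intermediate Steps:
$G{\left(z,r \right)} = 3 + r$ ($G{\left(z,r \right)} = r + 3 = 3 + r$)
$- 25 \left(G{\left(-2,8 \right)} - 27\right) = - 25 \left(\left(3 + 8\right) - 27\right) = - 25 \left(11 - 27\right) = \left(-25\right) \left(-16\right) = 400$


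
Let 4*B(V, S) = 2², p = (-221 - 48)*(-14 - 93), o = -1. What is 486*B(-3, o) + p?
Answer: 29269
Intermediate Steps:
p = 28783 (p = -269*(-107) = 28783)
B(V, S) = 1 (B(V, S) = (¼)*2² = (¼)*4 = 1)
486*B(-3, o) + p = 486*1 + 28783 = 486 + 28783 = 29269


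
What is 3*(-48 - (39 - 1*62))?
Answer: -75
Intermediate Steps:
3*(-48 - (39 - 1*62)) = 3*(-48 - (39 - 62)) = 3*(-48 - 1*(-23)) = 3*(-48 + 23) = 3*(-25) = -75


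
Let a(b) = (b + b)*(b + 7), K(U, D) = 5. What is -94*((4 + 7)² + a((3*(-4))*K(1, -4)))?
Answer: -609214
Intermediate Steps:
a(b) = 2*b*(7 + b) (a(b) = (2*b)*(7 + b) = 2*b*(7 + b))
-94*((4 + 7)² + a((3*(-4))*K(1, -4))) = -94*((4 + 7)² + 2*((3*(-4))*5)*(7 + (3*(-4))*5)) = -94*(11² + 2*(-12*5)*(7 - 12*5)) = -94*(121 + 2*(-60)*(7 - 60)) = -94*(121 + 2*(-60)*(-53)) = -94*(121 + 6360) = -94*6481 = -609214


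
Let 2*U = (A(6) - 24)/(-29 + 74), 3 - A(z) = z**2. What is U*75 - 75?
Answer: -245/2 ≈ -122.50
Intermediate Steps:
A(z) = 3 - z**2
U = -19/30 (U = (((3 - 1*6**2) - 24)/(-29 + 74))/2 = (((3 - 1*36) - 24)/45)/2 = (((3 - 36) - 24)*(1/45))/2 = ((-33 - 24)*(1/45))/2 = (-57*1/45)/2 = (1/2)*(-19/15) = -19/30 ≈ -0.63333)
U*75 - 75 = -19/30*75 - 75 = -95/2 - 75 = -245/2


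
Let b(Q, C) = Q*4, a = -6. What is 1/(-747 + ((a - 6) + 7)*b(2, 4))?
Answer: -1/787 ≈ -0.0012706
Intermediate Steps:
b(Q, C) = 4*Q
1/(-747 + ((a - 6) + 7)*b(2, 4)) = 1/(-747 + ((-6 - 6) + 7)*(4*2)) = 1/(-747 + (-12 + 7)*8) = 1/(-747 - 5*8) = 1/(-747 - 40) = 1/(-787) = -1/787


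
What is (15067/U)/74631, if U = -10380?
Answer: -15067/774669780 ≈ -1.9450e-5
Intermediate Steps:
(15067/U)/74631 = (15067/(-10380))/74631 = (15067*(-1/10380))*(1/74631) = -15067/10380*1/74631 = -15067/774669780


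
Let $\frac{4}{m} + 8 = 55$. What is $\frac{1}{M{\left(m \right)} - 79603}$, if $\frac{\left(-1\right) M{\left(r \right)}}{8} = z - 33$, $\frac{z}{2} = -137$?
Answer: $- \frac{1}{77147} \approx -1.2962 \cdot 10^{-5}$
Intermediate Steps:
$z = -274$ ($z = 2 \left(-137\right) = -274$)
$m = \frac{4}{47}$ ($m = \frac{4}{-8 + 55} = \frac{4}{47} \approx 0.085106$)
$M{\left(r \right)} = 2456$ ($M{\left(r \right)} = - 8 \left(-274 - 33\right) = \left(-8\right) \left(-307\right) = 2456$)
$\frac{1}{M{\left(m \right)} - 79603} = \frac{1}{2456 - 79603} = \frac{1}{-77147} = - \frac{1}{77147}$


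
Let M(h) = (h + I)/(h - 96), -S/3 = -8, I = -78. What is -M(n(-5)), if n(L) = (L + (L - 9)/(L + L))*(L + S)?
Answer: -122/137 ≈ -0.89051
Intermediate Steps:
S = 24 (S = -3*(-8) = 24)
n(L) = (24 + L)*(L + (-9 + L)/(2*L)) (n(L) = (L + (L - 9)/(L + L))*(L + 24) = (L + (-9 + L)/((2*L)))*(24 + L) = (L + (-9 + L)*(1/(2*L)))*(24 + L) = (L + (-9 + L)/(2*L))*(24 + L) = (24 + L)*(L + (-9 + L)/(2*L)))
M(h) = (-78 + h)/(-96 + h) (M(h) = (h - 78)/(h - 96) = (-78 + h)/(-96 + h))
-M(n(-5)) = -(-78 + (15/2 + (-5)**2 - 108/(-5) + (49/2)*(-5)))/(-96 + (15/2 + (-5)**2 - 108/(-5) + (49/2)*(-5))) = -(-78 + (15/2 + 25 - 108*(-1/5) - 245/2))/(-96 + (15/2 + 25 - 108*(-1/5) - 245/2)) = -(-78 + (15/2 + 25 + 108/5 - 245/2))/(-96 + (15/2 + 25 + 108/5 - 245/2)) = -(-78 - 342/5)/(-96 - 342/5) = -(-732)/((-822/5)*5) = -(-5)*(-732)/(822*5) = -1*122/137 = -122/137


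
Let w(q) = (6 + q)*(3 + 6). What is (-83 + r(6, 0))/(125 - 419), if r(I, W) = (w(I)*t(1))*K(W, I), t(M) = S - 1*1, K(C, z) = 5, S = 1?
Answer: 83/294 ≈ 0.28231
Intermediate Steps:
w(q) = 54 + 9*q (w(q) = (6 + q)*9 = 54 + 9*q)
t(M) = 0 (t(M) = 1 - 1*1 = 1 - 1 = 0)
r(I, W) = 0 (r(I, W) = ((54 + 9*I)*0)*5 = 0*5 = 0)
(-83 + r(6, 0))/(125 - 419) = (-83 + 0)/(125 - 419) = -83/(-294) = -83*(-1/294) = 83/294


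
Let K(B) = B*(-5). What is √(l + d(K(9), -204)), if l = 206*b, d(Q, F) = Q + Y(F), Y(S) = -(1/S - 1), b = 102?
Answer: √218151123/102 ≈ 144.80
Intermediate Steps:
K(B) = -5*B
Y(S) = 1 - 1/S (Y(S) = -(-1 + 1/S) = 1 - 1/S)
d(Q, F) = Q + (-1 + F)/F
l = 21012 (l = 206*102 = 21012)
√(l + d(K(9), -204)) = √(21012 + (1 - 5*9 - 1/(-204))) = √(21012 + (1 - 45 - 1*(-1/204))) = √(21012 + (1 - 45 + 1/204)) = √(21012 - 8975/204) = √(4277473/204) = √218151123/102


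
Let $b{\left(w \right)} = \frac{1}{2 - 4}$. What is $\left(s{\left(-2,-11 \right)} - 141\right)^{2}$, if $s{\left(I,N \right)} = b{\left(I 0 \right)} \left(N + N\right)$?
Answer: $16900$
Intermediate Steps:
$b{\left(w \right)} = - \frac{1}{2}$ ($b{\left(w \right)} = \frac{1}{-2} = - \frac{1}{2}$)
$s{\left(I,N \right)} = - N$ ($s{\left(I,N \right)} = - \frac{N + N}{2} = - \frac{2 N}{2} = - N$)
$\left(s{\left(-2,-11 \right)} - 141\right)^{2} = \left(\left(-1\right) \left(-11\right) - 141\right)^{2} = \left(11 - 141\right)^{2} = \left(-130\right)^{2} = 16900$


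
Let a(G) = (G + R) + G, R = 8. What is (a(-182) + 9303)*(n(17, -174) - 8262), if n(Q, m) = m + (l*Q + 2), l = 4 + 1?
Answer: -74698503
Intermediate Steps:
l = 5
n(Q, m) = 2 + m + 5*Q (n(Q, m) = m + (5*Q + 2) = m + (2 + 5*Q) = 2 + m + 5*Q)
a(G) = 8 + 2*G (a(G) = (G + 8) + G = (8 + G) + G = 8 + 2*G)
(a(-182) + 9303)*(n(17, -174) - 8262) = ((8 + 2*(-182)) + 9303)*((2 - 174 + 5*17) - 8262) = ((8 - 364) + 9303)*((2 - 174 + 85) - 8262) = (-356 + 9303)*(-87 - 8262) = 8947*(-8349) = -74698503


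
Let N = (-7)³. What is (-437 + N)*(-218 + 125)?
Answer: 72540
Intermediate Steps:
N = -343
(-437 + N)*(-218 + 125) = (-437 - 343)*(-218 + 125) = -780*(-93) = 72540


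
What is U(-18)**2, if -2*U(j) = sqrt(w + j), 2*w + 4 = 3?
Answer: -37/8 ≈ -4.6250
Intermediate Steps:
w = -1/2 (w = -2 + (1/2)*3 = -2 + 3/2 = -1/2 ≈ -0.50000)
U(j) = -sqrt(-1/2 + j)/2
U(-18)**2 = (-sqrt(-2 + 4*(-18))/4)**2 = (-sqrt(-2 - 72)/4)**2 = (-I*sqrt(74)/4)**2 = -37/8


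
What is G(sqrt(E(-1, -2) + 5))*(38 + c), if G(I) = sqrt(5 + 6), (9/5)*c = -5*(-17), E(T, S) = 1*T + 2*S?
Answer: 767*sqrt(11)/9 ≈ 282.65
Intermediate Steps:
E(T, S) = T + 2*S
c = 425/9 (c = 5*(-5*(-17))/9 = (5/9)*85 = 425/9 ≈ 47.222)
G(I) = sqrt(11)
G(sqrt(E(-1, -2) + 5))*(38 + c) = sqrt(11)*(38 + 425/9) = sqrt(11)*(767/9) = 767*sqrt(11)/9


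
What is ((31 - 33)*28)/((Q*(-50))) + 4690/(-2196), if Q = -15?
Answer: -303373/137250 ≈ -2.2104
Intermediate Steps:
((31 - 33)*28)/((Q*(-50))) + 4690/(-2196) = ((31 - 33)*28)/((-15*(-50))) + 4690/(-2196) = -2*28/750 + 4690*(-1/2196) = -56*1/750 - 2345/1098 = -28/375 - 2345/1098 = -303373/137250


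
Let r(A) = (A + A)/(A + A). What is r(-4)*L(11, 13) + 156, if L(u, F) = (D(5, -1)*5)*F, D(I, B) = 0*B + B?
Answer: 91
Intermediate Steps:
r(A) = 1 (r(A) = (2*A)/((2*A)) = (2*A)*(1/(2*A)) = 1)
D(I, B) = B (D(I, B) = 0 + B = B)
L(u, F) = -5*F (L(u, F) = (-1*5)*F = -5*F)
r(-4)*L(11, 13) + 156 = 1*(-5*13) + 156 = 1*(-65) + 156 = -65 + 156 = 91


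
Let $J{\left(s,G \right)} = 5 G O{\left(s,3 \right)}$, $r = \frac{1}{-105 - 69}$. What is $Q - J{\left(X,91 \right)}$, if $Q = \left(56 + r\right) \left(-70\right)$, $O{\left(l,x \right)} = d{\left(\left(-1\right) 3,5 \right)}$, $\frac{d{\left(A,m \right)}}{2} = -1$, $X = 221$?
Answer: $- \frac{261835}{87} \approx -3009.6$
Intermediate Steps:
$r = - \frac{1}{174}$ ($r = \frac{1}{-174} = - \frac{1}{174} \approx -0.0057471$)
$d{\left(A,m \right)} = -2$ ($d{\left(A,m \right)} = 2 \left(-1\right) = -2$)
$O{\left(l,x \right)} = -2$
$J{\left(s,G \right)} = - 10 G$ ($J{\left(s,G \right)} = 5 G \left(-2\right) = - 10 G$)
$Q = - \frac{341005}{87}$ ($Q = \left(56 - \frac{1}{174}\right) \left(-70\right) = \frac{9743}{174} \left(-70\right) = - \frac{341005}{87} \approx -3919.6$)
$Q - J{\left(X,91 \right)} = - \frac{341005}{87} - \left(-10\right) 91 = - \frac{341005}{87} - -910 = - \frac{341005}{87} + 910 = - \frac{261835}{87}$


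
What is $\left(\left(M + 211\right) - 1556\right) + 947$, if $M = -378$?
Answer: $-776$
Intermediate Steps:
$\left(\left(M + 211\right) - 1556\right) + 947 = \left(\left(-378 + 211\right) - 1556\right) + 947 = \left(-167 - 1556\right) + 947 = -1723 + 947 = -776$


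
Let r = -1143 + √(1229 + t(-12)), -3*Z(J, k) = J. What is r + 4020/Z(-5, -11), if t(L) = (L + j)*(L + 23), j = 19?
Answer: 1269 + √1306 ≈ 1305.1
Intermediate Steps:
t(L) = (19 + L)*(23 + L) (t(L) = (L + 19)*(L + 23) = (19 + L)*(23 + L))
Z(J, k) = -J/3
r = -1143 + √1306 (r = -1143 + √(1229 + (437 + (-12)² + 42*(-12))) = -1143 + √(1229 + (437 + 144 - 504)) = -1143 + √(1229 + 77) = -1143 + √1306 ≈ -1106.9)
r + 4020/Z(-5, -11) = (-1143 + √1306) + 4020/((-⅓*(-5))) = (-1143 + √1306) + 4020/(5/3) = (-1143 + √1306) + 4020*(⅗) = (-1143 + √1306) + 2412 = 1269 + √1306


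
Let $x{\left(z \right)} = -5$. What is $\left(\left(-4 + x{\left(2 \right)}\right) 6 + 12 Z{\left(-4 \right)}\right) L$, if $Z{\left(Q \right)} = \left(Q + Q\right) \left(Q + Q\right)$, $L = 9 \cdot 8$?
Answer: $51408$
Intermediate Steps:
$L = 72$
$Z{\left(Q \right)} = 4 Q^{2}$ ($Z{\left(Q \right)} = 2 Q 2 Q = 4 Q^{2}$)
$\left(\left(-4 + x{\left(2 \right)}\right) 6 + 12 Z{\left(-4 \right)}\right) L = \left(\left(-4 - 5\right) 6 + 12 \cdot 4 \left(-4\right)^{2}\right) 72 = \left(\left(-9\right) 6 + 12 \cdot 4 \cdot 16\right) 72 = \left(-54 + 12 \cdot 64\right) 72 = \left(-54 + 768\right) 72 = 714 \cdot 72 = 51408$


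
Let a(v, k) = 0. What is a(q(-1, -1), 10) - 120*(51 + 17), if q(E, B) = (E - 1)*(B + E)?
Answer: -8160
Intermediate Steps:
q(E, B) = (-1 + E)*(B + E)
a(q(-1, -1), 10) - 120*(51 + 17) = 0 - 120*(51 + 17) = 0 - 120*68 = 0 - 8160 = -8160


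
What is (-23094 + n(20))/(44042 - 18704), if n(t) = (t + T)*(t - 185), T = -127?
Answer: -1813/8446 ≈ -0.21466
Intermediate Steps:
n(t) = (-185 + t)*(-127 + t) (n(t) = (t - 127)*(t - 185) = (-127 + t)*(-185 + t) = (-185 + t)*(-127 + t))
(-23094 + n(20))/(44042 - 18704) = (-23094 + (23495 + 20**2 - 312*20))/(44042 - 18704) = (-23094 + (23495 + 400 - 6240))/25338 = (-23094 + 17655)*(1/25338) = -5439*1/25338 = -1813/8446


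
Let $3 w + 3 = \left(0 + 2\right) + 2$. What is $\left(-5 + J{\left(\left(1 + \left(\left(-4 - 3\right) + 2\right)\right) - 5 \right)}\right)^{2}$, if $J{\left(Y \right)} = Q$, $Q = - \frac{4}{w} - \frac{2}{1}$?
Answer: $361$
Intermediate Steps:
$w = \frac{1}{3}$ ($w = -1 + \frac{\left(0 + 2\right) + 2}{3} = -1 + \frac{2 + 2}{3} = -1 + \frac{1}{3} \cdot 4 = -1 + \frac{4}{3} = \frac{1}{3} \approx 0.33333$)
$Q = -14$ ($Q = - 4 \frac{1}{\frac{1}{3}} - \frac{2}{1} = \left(-4\right) 3 - 2 = -12 - 2 = -14$)
$J{\left(Y \right)} = -14$
$\left(-5 + J{\left(\left(1 + \left(\left(-4 - 3\right) + 2\right)\right) - 5 \right)}\right)^{2} = \left(-5 - 14\right)^{2} = \left(-19\right)^{2} = 361$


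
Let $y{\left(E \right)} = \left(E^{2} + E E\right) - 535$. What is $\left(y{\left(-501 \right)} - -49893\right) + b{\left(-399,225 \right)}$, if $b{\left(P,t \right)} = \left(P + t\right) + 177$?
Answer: $551363$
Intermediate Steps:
$y{\left(E \right)} = -535 + 2 E^{2}$ ($y{\left(E \right)} = \left(E^{2} + E^{2}\right) - 535 = 2 E^{2} - 535 = -535 + 2 E^{2}$)
$b{\left(P,t \right)} = 177 + P + t$
$\left(y{\left(-501 \right)} - -49893\right) + b{\left(-399,225 \right)} = \left(\left(-535 + 2 \left(-501\right)^{2}\right) - -49893\right) + \left(177 - 399 + 225\right) = \left(\left(-535 + 2 \cdot 251001\right) + \left(49894 - 1\right)\right) + 3 = \left(\left(-535 + 502002\right) + 49893\right) + 3 = \left(501467 + 49893\right) + 3 = 551360 + 3 = 551363$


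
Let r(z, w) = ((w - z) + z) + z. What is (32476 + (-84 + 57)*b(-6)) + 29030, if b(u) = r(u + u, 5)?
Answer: 61695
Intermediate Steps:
r(z, w) = w + z
b(u) = 5 + 2*u (b(u) = 5 + (u + u) = 5 + 2*u)
(32476 + (-84 + 57)*b(-6)) + 29030 = (32476 + (-84 + 57)*(5 + 2*(-6))) + 29030 = (32476 - 27*(5 - 12)) + 29030 = (32476 - 27*(-7)) + 29030 = (32476 + 189) + 29030 = 32665 + 29030 = 61695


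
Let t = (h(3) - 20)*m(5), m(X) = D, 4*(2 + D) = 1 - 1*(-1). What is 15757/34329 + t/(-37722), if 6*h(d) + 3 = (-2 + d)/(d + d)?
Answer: 4746650941/10359668304 ≈ 0.45819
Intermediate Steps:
D = -3/2 (D = -2 + (1 - 1*(-1))/4 = -2 + (1 + 1)/4 = -2 + (1/4)*2 = -2 + 1/2 = -3/2 ≈ -1.5000)
h(d) = -1/2 + (-2 + d)/(12*d) (h(d) = -1/2 + ((-2 + d)/(d + d))/6 = -1/2 + ((-2 + d)/((2*d)))/6 = -1/2 + ((-2 + d)*(1/(2*d)))/6 = -1/2 + ((-2 + d)/(2*d))/6 = -1/2 + (-2 + d)/(12*d))
m(X) = -3/2
t = 737/24 (t = ((1/12)*(-2 - 5*3)/3 - 20)*(-3/2) = ((1/12)*(1/3)*(-2 - 15) - 20)*(-3/2) = ((1/12)*(1/3)*(-17) - 20)*(-3/2) = (-17/36 - 20)*(-3/2) = -737/36*(-3/2) = 737/24 ≈ 30.708)
15757/34329 + t/(-37722) = 15757/34329 + (737/24)/(-37722) = 15757*(1/34329) + (737/24)*(-1/37722) = 15757/34329 - 737/905328 = 4746650941/10359668304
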